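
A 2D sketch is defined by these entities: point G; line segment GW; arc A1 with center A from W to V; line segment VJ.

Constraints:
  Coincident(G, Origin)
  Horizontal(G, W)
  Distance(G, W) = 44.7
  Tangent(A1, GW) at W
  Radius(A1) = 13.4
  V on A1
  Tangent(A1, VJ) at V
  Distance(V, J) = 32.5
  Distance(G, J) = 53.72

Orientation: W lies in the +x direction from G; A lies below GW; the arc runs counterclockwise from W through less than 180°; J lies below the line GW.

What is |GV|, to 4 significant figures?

33.75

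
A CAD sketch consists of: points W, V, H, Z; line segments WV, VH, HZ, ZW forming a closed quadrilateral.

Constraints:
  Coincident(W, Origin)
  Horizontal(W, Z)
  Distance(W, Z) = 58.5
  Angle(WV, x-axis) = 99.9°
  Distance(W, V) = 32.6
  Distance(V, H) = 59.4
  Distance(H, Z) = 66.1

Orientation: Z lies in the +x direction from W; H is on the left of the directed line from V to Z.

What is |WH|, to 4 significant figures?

78.20

W is at the origin; WZ is horizontal with |WZ| = 58.5 and Z in +x, so Z = (58.5, 0). WV runs at 99.9° with |WV| = 32.6, so V = (-5.605, 32.11). H is determined by |VH| = 59.4 and |HZ| = 66.1 together: it lies at the intersection of circle(V, 59.4) and circle(Z, 66.1). With |VZ| = 71.70, the foot of the radical line on VZ is 29.99 from V and the perpendicular offset is √(59.4² − 29.99²) = 51.28. Taking the left-of-VZ solution: H = (44.17, 64.53).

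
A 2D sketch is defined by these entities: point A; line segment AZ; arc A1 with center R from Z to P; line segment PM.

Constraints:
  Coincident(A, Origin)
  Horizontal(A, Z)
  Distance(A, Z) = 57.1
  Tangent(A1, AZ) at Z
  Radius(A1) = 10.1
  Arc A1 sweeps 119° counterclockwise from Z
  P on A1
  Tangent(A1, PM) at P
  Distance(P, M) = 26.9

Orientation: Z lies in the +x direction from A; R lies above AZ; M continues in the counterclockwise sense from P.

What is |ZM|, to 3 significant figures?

38.8

A is at the origin; AZ is horizontal with |AZ| = 57.1 and Z on the +x side, so Z = (57.1, 0.00). Tangency of A1 to AZ means the radius RZ is perpendicular to AZ, so R = Z + (0, 10.1) = (57.1, 10.1). On A1, Z sits at bearing -90° from R; a 119° counterclockwise sweep puts P at bearing 29°, so P = R + 10.1·(cos 29°, sin 29°) = (65.9, 15.0). Tangency of A1 to PM means the radius RP is perpendicular to PM, so PM runs along (−sin 29°, cos 29°); with |PM| = 26.9, M = (52.9, 38.5). Then |ZM| = |M − Z| = 38.8.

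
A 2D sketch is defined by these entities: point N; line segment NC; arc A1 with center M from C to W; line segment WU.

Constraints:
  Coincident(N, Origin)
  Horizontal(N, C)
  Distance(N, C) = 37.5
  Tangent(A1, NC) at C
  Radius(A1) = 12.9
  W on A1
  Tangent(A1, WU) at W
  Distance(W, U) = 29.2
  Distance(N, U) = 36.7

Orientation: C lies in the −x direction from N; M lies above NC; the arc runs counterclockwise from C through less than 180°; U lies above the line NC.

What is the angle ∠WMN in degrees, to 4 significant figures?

5.615°

Checks: |MW| = 12.90 ✓; ∠(MW, WU) = 90.00° ✓; |WU| = 29.20 ✓; |NU| = 36.70 ✓.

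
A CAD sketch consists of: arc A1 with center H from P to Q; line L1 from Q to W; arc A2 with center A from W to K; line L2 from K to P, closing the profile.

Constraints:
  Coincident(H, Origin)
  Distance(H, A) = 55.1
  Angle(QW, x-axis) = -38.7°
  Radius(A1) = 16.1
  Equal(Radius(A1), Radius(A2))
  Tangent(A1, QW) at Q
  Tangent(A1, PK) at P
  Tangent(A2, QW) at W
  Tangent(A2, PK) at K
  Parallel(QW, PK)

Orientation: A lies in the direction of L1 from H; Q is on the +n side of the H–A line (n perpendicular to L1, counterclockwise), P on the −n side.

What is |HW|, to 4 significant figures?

57.40

The slot axis is L1's direction at -38.7°, so u = (cos -38.7°, sin -38.7°) = (0.7804, -0.6252) and n = (−sin -38.7°, cos -38.7°) = (0.6252, 0.7804). H is at the origin and A lies 55.1 along u from H, so A = 55.1·u = (43.00, -34.45). Tangency of A1 to both parallel lines with radius 16.1 puts Q and P at H ± 16.1·n: Q = (10.07, 12.56), P = (-10.07, -12.56). Equal radii place W and K the same way about A: W = A + 16.1·n = (53.07, -21.89), K = A − 16.1·n = (32.94, -47.02). Then |HW| = |W − H| = 57.40.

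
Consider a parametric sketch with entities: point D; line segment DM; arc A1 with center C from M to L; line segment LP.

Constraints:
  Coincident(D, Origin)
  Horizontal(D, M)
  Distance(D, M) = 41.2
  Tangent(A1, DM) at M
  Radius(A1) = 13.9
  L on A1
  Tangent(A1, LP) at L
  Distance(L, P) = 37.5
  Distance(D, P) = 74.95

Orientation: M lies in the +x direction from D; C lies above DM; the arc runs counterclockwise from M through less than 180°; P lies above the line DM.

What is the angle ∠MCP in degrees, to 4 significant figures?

160.9°

Checks: |CL| = 13.90 ✓; ∠(CL, LP) = 90.00° ✓; |LP| = 37.50 ✓; |DP| = 74.95 ✓.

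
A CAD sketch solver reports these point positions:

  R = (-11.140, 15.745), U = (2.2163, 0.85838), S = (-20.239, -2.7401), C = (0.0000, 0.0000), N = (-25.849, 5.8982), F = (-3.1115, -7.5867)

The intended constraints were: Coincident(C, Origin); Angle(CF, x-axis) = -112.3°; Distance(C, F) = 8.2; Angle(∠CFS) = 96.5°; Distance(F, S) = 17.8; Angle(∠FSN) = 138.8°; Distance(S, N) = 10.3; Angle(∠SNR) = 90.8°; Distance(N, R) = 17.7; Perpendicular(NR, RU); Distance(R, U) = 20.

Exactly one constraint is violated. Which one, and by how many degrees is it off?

Perpendicular(NR, RU) — off by 8.10°.

C = (0.00, 0.00) ✓; CF at -112.3° ✓; |CF| = 8.200 ✓; ∠CFS = 96.50° ✓; |FS| = 17.80 ✓; ∠FSN = 138.8° ✓; |SN| = 10.30 ✓; ∠SNR = 90.80° ✓; |NR| = 17.70 ✓; ∠(NR, RU) = 81.90° ✗; |RU| = 20.00 ✓.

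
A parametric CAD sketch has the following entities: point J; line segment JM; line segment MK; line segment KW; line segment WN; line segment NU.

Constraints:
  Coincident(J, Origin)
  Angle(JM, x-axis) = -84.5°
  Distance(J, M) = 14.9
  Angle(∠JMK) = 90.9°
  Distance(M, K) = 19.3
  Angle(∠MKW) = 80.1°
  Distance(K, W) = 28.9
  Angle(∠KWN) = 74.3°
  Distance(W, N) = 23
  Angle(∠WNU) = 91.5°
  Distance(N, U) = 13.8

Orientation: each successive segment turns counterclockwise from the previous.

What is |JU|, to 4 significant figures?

8.980

J is at the origin; JM runs at -84.5° with length 14.9, so M = (1.428, -14.83). ∠JMK = 90.9° gives MK at 4.600° from the x-axis; with |MK| = 19.3, K = (20.67, -13.28). ∠MKW = 80.1° gives KW at 104.5° from the x-axis; with |KW| = 28.9, W = (13.43, 14.70). ∠KWN = 74.3° gives WN at -149.8° from the x-axis; with |WN| = 23.0, N = (-6.448, 3.126). ∠WNU = 91.5° gives NU at -61.30° from the x-axis; with |NU| = 13.8, U = (0.1787, -8.978). Then |JU| = |U − J| = 8.980.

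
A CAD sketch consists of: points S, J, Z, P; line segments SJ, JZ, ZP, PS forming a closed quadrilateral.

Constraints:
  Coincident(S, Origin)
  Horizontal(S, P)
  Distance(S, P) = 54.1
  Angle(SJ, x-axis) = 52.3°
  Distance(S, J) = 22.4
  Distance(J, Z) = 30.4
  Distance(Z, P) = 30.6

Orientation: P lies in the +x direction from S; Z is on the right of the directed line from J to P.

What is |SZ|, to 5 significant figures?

27.353

S is at the origin; S and P share the same y with |SP| = 54.1 and P in +x, so P = (54.1, 0). SJ runs at 52.3° with |SJ| = 22.4, so J = (13.698, 17.723). Z is determined by |JZ| = 30.4 and |ZP| = 30.6 together: it lies at the intersection of circle(J, 30.4) and circle(P, 30.6). With |JP| = 44.118, the foot of the radical line on JP is 21.921 from J and the perpendicular offset is √(30.4² − 21.921²) = 21.063. Taking the right-of-JP solution: Z = (25.311, -10.371).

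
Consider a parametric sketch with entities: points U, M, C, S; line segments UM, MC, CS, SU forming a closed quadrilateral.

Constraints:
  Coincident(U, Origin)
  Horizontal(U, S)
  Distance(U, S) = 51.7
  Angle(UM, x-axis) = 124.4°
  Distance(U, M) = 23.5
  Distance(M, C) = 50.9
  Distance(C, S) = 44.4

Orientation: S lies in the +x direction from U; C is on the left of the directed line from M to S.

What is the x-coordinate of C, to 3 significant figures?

33.1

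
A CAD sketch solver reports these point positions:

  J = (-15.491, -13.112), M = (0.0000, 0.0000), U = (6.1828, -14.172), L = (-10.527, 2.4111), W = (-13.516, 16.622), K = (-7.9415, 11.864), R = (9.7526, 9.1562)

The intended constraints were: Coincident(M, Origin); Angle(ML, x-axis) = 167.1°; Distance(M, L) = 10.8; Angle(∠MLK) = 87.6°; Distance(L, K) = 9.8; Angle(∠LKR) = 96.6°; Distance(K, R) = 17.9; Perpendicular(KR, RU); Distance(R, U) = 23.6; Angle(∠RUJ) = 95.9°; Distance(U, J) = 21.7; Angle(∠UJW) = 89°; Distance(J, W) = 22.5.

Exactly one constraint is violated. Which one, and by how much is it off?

Distance(J, W) = 22.5 — off by 7.30.

M = (0.00, 0.00) ✓; ML at 167.1° ✓; |ML| = 10.80 ✓; ∠MLK = 87.60° ✓; |LK| = 9.800 ✓; ∠LKR = 96.60° ✓; |KR| = 17.90 ✓; ∠(KR, RU) = 90.00° ✓; |RU| = 23.60 ✓; ∠RUJ = 95.90° ✓; |UJ| = 21.70 ✓; ∠UJW = 89.00° ✓; |JW| = 29.80 ✗.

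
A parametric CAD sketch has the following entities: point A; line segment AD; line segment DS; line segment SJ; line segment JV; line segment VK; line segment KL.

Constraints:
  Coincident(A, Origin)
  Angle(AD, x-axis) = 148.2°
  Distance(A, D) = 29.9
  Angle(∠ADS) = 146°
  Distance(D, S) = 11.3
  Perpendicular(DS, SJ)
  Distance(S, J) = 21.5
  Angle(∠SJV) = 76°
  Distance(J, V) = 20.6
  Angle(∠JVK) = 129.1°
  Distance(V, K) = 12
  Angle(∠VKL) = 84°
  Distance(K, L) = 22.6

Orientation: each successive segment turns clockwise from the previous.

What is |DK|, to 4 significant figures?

14.89

A is at the origin; AD runs at 148.2° with length 29.9, so D = (-25.41, 15.76). ∠ADS = 146.0° gives DS at 114.2° from the x-axis; with |DS| = 11.3, S = (-30.04, 26.06). DS ⟂ SJ, so SJ runs at 24.20°; with |SJ| = 21.5, J = (-10.43, 34.88). ∠SJV = 76.0° gives JV at -79.80° from the x-axis; with |JV| = 20.6, V = (-6.785, 14.60). ∠JVK = 129.1° gives VK at -130.7° from the x-axis; with |VK| = 12.0, K = (-14.61, 5.504). Then |DK| = |K − D| = 14.89.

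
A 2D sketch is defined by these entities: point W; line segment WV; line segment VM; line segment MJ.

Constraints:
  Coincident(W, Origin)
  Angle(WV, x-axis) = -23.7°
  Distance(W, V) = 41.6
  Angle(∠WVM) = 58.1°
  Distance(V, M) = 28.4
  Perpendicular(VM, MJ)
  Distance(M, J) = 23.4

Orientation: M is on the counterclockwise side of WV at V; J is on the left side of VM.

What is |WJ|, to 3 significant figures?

13.5

W is at the origin; WV runs at -23.7° with length 41.6, so V = 41.6·(cos -23.7°, sin -23.7°) = (38.1, -16.7). ∠WVM = 58.1°, so VM runs at -23.7° + (180° − 58.1°) = 98.2° from the x-axis; with |VM| = 28.4, M = V + 28.4·(cos 98.2°, sin 98.2°) = (34.0, 11.4). VM ⟂ MJ; with |MJ| = 23.4 on the left of VM, J = M + 23.4·(-0.990, -0.143) = (10.9, 8.05). Then |WJ| = |J − W| = 13.5.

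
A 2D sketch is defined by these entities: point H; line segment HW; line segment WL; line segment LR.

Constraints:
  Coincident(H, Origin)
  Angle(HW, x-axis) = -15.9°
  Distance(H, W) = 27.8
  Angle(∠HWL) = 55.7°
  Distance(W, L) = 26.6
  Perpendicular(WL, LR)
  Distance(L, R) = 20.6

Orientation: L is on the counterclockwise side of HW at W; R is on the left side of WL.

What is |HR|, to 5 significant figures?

11.187

∠HWL = 55.7°, so WL runs at -15.9° + (180° − 55.7°) = 108.40° from the x-axis; with |WL| = 26.6, L = W + 26.6·(cos 108.40°, sin 108.40°) = (18.340, 17.624). WL is perpendicular to LR; with |LR| = 20.6 on the left of WL, R = L + 20.6·(-0.94888, -0.31565) = (-1.2067, 11.122). Then |HR| = |R − H| = 11.187.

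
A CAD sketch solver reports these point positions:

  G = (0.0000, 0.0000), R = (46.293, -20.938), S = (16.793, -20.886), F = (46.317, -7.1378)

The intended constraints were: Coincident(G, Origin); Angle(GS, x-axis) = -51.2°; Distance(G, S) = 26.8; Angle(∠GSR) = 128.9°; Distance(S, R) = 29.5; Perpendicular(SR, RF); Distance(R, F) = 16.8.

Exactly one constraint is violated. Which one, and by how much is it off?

Distance(R, F) = 16.8 — off by 3.00.

G = (0.00, 0.00) ✓; GS at -51.20° ✓; |GS| = 26.80 ✓; ∠GSR = 128.9° ✓; |SR| = 29.50 ✓; ∠(SR, RF) = 90.00° ✓; |RF| = 13.80 ✗.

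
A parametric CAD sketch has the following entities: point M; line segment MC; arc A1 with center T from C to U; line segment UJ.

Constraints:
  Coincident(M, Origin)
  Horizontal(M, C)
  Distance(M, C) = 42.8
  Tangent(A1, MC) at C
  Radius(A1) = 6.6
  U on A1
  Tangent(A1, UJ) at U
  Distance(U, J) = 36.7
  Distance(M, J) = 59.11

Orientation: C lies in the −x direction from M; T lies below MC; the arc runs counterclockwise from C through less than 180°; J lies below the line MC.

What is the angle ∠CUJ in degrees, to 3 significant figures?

128°

M is at the origin; MC is horizontal with |MC| = 42.8 and C on the −x side, so C = (-42.8, 0.00). The tangent condition forces TC to be normal to MC, so T = C + (0, -6.6) = (-42.8, -6.60). Since TU ⟂ UJ (tangency), |TJ| = √(6.6² + 36.7²) = 37.3 regardless of where U sits on A1. So J lies on both circle(M, 59.11) and circle(T, 37.3); the below-MC intersection is J = (-39.7, -43.8). U is the foot of the tangent from J: U = (-49.2, -8.30).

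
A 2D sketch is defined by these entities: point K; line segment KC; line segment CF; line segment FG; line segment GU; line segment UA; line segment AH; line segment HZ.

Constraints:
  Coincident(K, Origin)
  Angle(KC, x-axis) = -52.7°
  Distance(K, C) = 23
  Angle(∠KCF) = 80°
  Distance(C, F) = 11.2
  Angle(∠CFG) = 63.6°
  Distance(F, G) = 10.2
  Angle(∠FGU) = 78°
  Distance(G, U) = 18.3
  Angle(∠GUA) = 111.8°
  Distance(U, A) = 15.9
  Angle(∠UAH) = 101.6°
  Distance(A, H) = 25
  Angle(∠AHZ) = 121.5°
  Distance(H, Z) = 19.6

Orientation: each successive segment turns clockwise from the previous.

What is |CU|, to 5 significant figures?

7.9944

K is at the origin; KC runs at -52.7° with length 23.0, so C = (13.938, -18.296). ∠KCF = 80.0° gives CF at -152.70° from the x-axis; with |CF| = 11.2, F = (3.9852, -23.433). ∠CFG = 63.6° gives FG at 90.900° from the x-axis; with |FG| = 10.2, G = (3.8250, -13.234). ∠FGU = 78.0° gives GU at -11.100° from the x-axis; with |GU| = 18.3, U = (21.783, -16.757). Then |CU| = |U − C| = 7.9944.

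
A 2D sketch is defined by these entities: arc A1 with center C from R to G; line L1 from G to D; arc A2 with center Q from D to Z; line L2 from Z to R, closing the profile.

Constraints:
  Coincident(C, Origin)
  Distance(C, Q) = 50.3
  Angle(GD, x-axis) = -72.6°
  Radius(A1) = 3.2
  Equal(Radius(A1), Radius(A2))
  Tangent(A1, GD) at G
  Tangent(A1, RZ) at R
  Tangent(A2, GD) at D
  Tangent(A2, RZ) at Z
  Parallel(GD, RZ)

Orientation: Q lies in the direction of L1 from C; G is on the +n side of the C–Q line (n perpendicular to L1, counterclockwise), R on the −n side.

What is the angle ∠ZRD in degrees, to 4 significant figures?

7.251°

Tangency of A1 to both parallel lines with radius 3.2 puts G and R at C ± 3.2·n: G = (3.054, 0.9569), R = (-3.054, -0.9569). Equal radii place D and Z the same way about Q: D = Q + 3.2·n = (18.10, -47.04), Z = Q − 3.2·n = (11.99, -48.96). Then cos ∠ZRD = RZ·RD / (|RZ||RD|), giving 7.251°.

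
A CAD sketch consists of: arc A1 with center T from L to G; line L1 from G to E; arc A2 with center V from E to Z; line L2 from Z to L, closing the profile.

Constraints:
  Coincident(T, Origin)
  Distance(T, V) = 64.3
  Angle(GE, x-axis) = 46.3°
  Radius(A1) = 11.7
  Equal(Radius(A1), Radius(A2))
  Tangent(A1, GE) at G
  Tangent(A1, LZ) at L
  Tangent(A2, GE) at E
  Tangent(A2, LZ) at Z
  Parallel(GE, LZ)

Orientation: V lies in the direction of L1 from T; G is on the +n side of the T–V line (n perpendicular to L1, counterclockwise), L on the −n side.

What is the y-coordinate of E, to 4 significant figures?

54.57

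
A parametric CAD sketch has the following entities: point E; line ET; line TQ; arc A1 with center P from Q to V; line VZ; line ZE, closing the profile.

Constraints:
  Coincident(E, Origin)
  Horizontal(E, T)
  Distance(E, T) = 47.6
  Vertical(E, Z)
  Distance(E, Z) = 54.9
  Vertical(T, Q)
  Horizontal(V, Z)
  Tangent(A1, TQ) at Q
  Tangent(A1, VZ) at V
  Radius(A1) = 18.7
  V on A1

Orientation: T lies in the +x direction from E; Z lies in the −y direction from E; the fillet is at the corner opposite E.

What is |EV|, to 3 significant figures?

62.0

The virtual corner opposite E is at (47.6, -54.9). The tangent condition forces PQ to be normal to TQ and A1 meets VZ tangentially, so PV is at right angles to VZ, with radius 18.7, so the center P sits 18.7 in from both sides at P = (28.9, -36.2). That places the tangent points at Q = (47.6, -36.2) on TQ and V = (28.9, -54.9) on VZ. Then |EV| = |V − E| = 62.0.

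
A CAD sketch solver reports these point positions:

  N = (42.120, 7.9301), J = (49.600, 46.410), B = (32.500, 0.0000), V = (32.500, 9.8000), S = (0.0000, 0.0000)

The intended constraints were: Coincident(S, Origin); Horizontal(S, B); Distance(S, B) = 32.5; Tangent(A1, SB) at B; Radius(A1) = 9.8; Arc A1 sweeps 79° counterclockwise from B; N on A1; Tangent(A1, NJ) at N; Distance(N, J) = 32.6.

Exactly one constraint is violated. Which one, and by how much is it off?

Distance(N, J) = 32.6 — off by 6.60.

S = (0.00, 0.00) ✓; S.y = 0.00, B.y = 0.00 ✓; |SB| = 32.50 ✓; ∠(VB, BS) = 90.00° ✓; |VB| = 9.800 ✓; bearing(V→N) − bearing(V→B) = 79.00° ✓; |VN| = 9.800 ✓; ∠(VN, NJ) = 90.00° ✓; |NJ| = 39.20 ✗.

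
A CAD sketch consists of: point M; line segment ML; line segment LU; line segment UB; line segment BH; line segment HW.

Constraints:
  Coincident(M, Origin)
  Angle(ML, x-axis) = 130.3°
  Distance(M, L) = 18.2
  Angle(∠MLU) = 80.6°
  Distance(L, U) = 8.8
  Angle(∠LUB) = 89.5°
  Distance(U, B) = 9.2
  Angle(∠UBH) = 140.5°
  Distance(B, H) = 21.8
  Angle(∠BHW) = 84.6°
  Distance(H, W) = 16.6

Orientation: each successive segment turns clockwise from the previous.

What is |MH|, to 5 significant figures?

11.464

M is at the origin; ML runs at 130.3° with length 18.2, so L = (-11.772, 13.881). ∠MLU = 80.6° gives LU at 30.900° from the x-axis; with |LU| = 8.8, U = (-4.2206, 18.400). ∠LUB = 89.5° gives UB at -59.600° from the x-axis; with |UB| = 9.2, B = (0.43491, 10.465). ∠UBH = 140.5° gives BH at -99.100° from the x-axis; with |BH| = 21.8, H = (-3.0129, -11.061). Then |MH| = |H − M| = 11.464.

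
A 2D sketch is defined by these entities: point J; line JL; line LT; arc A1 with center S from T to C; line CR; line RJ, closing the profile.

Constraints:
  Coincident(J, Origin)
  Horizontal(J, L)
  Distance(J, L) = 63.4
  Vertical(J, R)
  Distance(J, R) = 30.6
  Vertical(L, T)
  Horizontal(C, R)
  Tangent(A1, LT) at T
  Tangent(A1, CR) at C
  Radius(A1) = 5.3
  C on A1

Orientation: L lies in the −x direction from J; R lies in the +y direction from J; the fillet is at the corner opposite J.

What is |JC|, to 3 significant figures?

65.7

The virtual corner opposite J is at (-63.4, 30.6). The tangent condition forces ST to be normal to LT and tangency of A1 to CR means the radius SC is perpendicular to CR, with radius 5.3, so the center S sits 5.3 in from both sides at S = (-58.1, 25.3). That places the tangent points at T = (-63.4, 25.3) on LT and C = (-58.1, 30.6) on CR. Then |JC| = |C − J| = 65.7.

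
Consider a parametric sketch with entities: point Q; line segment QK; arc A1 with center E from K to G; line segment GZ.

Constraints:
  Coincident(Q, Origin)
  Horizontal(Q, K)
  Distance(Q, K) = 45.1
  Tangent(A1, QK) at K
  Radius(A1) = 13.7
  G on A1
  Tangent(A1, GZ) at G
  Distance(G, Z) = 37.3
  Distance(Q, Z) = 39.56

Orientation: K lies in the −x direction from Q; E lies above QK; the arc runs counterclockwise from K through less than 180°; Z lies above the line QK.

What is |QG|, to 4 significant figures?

34.22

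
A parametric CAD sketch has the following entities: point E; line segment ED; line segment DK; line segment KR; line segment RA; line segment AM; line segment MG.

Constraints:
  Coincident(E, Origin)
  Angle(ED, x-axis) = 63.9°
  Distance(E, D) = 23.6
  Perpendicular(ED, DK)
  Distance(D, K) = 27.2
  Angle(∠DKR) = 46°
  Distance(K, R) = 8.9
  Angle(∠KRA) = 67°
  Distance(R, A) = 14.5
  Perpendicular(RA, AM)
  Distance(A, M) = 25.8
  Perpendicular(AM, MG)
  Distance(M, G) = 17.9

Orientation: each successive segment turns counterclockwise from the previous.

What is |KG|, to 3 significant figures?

18.9

E is at the origin; ED runs at 63.9° with length 23.6, so D = (10.4, 21.2). The perpendicularity gives DK at right angles to ED, so DK runs at 154°; with |DK| = 27.2, K = (-14.0, 33.2). ∠DKR = 46.0° gives KR at -72.1° from the x-axis; with |KR| = 8.9, R = (-11.3, 24.7). ∠KRA = 67.0° gives RA at 40.9° from the x-axis; with |RA| = 14.5, A = (-0.348, 34.2). RA is perpendicular to AM, so AM runs at 131°; with |AM| = 25.8, M = (-17.2, 53.7). The perpendicularity gives MG at right angles to AM, so MG runs at -139°; with |MG| = 17.9, G = (-30.8, 42.0). Then |KG| = |G − K| = 18.9.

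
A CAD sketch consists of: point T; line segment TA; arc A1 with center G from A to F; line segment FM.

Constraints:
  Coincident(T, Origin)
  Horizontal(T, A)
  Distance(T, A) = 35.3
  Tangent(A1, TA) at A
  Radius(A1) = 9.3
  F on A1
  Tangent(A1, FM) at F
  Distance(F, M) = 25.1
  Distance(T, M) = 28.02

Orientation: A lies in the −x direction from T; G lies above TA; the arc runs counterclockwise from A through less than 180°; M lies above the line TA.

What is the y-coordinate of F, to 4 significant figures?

4.002

Checks: |GF| = 9.300 ✓; ∠(GF, FM) = 90.00° ✓; |FM| = 25.10 ✓; |TM| = 28.02 ✓.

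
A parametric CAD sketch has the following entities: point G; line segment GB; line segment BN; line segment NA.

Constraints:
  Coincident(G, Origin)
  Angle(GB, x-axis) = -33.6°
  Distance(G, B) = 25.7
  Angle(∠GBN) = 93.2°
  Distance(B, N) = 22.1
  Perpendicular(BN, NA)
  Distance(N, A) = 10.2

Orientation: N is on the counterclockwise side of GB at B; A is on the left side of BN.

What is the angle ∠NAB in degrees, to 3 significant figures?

65.2°

G is at the origin; GB runs at -33.6° with length 25.7, so B = 25.7·(cos -33.6°, sin -33.6°) = (21.4, -14.2). ∠GBN = 93.2°, so BN runs at -33.6° + (180° − 93.2°) = 53.2° from the x-axis; with |BN| = 22.1, N = B + 22.1·(cos 53.2°, sin 53.2°) = (34.6, 3.47). BN is perpendicular to NA; with |NA| = 10.2 on the left of BN, A = N + 10.2·(-0.801, 0.599) = (26.5, 9.58). Then cos ∠NAB = AN·AB / (|AN||AB|), giving 65.2°.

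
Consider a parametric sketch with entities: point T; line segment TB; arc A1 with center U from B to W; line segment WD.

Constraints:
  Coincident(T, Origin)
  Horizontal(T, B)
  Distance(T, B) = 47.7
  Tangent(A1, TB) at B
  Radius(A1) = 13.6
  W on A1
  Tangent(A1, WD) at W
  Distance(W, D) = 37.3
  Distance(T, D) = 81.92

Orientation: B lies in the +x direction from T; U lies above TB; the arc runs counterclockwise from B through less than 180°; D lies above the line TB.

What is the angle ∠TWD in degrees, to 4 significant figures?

107.9°

T is at the origin; T and B share the same y with |TB| = 47.7 and B on the +x side, so B = (47.70, 0.000). A1 meets TB tangentially, so UB is at right angles to TB, so U = B + (0, 13.6) = (47.70, 13.60). Since UW ⟂ WD (tangency), |UD| = √(13.6² + 37.3²) = 39.70 regardless of where W sits on A1. So D lies on both circle(T, 81.92) and circle(U, 39.70); the above-TB intersection is D = (65.63, 49.02). W is the foot of the tangent from D: W = (61.20, 11.98).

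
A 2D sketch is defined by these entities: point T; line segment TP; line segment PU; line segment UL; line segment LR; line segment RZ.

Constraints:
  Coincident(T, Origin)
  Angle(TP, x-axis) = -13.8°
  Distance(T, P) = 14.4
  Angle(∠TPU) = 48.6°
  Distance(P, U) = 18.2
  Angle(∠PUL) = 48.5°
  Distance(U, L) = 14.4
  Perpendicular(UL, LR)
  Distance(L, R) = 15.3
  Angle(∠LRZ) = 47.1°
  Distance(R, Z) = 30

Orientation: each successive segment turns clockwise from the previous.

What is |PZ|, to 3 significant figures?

27.2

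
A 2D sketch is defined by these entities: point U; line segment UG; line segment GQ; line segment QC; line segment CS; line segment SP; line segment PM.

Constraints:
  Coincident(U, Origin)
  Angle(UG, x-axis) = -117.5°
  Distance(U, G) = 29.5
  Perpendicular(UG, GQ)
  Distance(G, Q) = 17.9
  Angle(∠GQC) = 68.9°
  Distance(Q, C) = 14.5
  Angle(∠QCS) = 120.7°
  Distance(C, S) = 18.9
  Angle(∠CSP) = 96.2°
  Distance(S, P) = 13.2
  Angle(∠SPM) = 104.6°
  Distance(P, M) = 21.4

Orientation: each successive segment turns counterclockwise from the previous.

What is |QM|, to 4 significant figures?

11.30

U is at the origin; UG runs at -117.5° with length 29.5, so G = (-13.62, -26.17). UG is perpendicular to GQ, so GQ runs at -27.50°; with |GQ| = 17.9, Q = (2.256, -34.43). ∠GQC = 68.9° gives QC at 83.60° from the x-axis; with |QC| = 14.5, C = (3.872, -20.02). ∠QCS = 120.7° gives CS at 142.9° from the x-axis; with |CS| = 18.9, S = (-11.20, -8.622). ∠CSP = 96.2° gives SP at -133.3° from the x-axis; with |SP| = 13.2, P = (-20.25, -18.23). ∠SPM = 104.6° gives PM at -57.90° from the x-axis; with |PM| = 21.4, M = (-8.883, -36.36). Then |QM| = |M − Q| = 11.30.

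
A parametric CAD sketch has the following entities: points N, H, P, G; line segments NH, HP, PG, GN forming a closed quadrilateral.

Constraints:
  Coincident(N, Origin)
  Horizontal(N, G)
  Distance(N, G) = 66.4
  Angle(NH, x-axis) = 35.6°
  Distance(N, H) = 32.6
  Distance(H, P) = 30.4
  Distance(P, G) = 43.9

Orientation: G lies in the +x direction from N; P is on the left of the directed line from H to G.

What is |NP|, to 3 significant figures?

62.8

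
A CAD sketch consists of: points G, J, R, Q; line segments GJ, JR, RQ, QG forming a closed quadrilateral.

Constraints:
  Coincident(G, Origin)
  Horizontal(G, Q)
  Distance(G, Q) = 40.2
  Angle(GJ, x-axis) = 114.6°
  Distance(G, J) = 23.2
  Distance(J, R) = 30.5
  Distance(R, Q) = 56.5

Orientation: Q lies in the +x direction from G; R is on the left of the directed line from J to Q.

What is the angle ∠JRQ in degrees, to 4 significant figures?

69.77°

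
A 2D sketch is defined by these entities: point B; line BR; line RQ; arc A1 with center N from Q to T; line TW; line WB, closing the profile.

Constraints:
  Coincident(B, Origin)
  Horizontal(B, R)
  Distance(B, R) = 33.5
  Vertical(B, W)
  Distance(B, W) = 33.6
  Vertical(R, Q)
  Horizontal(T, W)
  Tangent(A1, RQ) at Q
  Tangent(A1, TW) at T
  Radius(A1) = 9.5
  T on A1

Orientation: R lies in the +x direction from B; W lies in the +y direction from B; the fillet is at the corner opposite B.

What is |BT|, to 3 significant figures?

41.3

The virtual corner opposite B is at (33.5, 33.6). Tangency of A1 to RQ means the radius NQ is perpendicular to RQ and A1 meets TW tangentially, so NT is at right angles to TW, with radius 9.5, so the center N sits 9.5 in from both sides at N = (24.0, 24.1). That places the tangent points at Q = (33.5, 24.1) on RQ and T = (24.0, 33.6) on TW. Then |BT| = |T − B| = 41.3.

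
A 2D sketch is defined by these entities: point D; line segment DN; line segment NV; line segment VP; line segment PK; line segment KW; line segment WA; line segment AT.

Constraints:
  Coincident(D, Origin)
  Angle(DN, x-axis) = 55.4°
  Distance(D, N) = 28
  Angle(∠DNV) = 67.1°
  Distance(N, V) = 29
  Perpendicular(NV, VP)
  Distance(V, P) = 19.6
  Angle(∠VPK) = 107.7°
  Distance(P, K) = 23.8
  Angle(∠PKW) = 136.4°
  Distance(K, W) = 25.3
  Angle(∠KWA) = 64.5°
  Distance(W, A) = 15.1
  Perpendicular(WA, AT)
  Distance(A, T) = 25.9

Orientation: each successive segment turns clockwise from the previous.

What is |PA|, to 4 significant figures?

36.14

D is at the origin; DN runs at 55.4° with length 28.0, so N = (15.90, 23.05). ∠DNV = 67.1° gives NV at -57.50° from the x-axis; with |NV| = 29.0, V = (31.48, -1.411). The perpendicularity gives VP at right angles to NV, so VP runs at -147.5°; with |VP| = 19.6, P = (14.95, -11.94). ∠VPK = 107.7° gives PK at 140.2° from the x-axis; with |PK| = 23.8, K = (-3.334, 3.293). ∠PKW = 136.4° gives KW at 96.60° from the x-axis; with |KW| = 25.3, W = (-6.242, 28.43). ∠KWA = 64.5° gives WA at -18.90° from the x-axis; with |WA| = 15.1, A = (8.044, 23.53). Then |PA| = |A − P| = 36.14.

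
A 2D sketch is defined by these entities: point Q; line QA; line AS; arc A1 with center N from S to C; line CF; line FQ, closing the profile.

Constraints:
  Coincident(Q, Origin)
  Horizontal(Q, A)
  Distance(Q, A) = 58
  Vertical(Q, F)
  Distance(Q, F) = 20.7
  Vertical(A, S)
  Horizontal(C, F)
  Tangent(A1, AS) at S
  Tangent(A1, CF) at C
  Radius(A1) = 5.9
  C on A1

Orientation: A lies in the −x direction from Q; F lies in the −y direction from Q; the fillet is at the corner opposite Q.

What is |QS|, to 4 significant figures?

59.86

Q is at the origin; Q and A share the same y with |QA| = 58.0 and A on the −x side, so A = (-58.00, 0.000). Q and F share the same x with |QF| = 20.7 and F on the −y side, so F = (0.000, -20.70). The virtual corner opposite Q is at (-58.00, -20.70). Tangency of A1 to AS means the radius NS is perpendicular to AS and since A1 is tangent to CF there, NC ⟂ CF, with radius 5.9, so the center N sits 5.9 in from both sides at N = (-52.10, -14.80). That places the tangent points at S = (-58.00, -14.80) on AS and C = (-52.10, -20.70) on CF. Then |QS| = |S − Q| = 59.86.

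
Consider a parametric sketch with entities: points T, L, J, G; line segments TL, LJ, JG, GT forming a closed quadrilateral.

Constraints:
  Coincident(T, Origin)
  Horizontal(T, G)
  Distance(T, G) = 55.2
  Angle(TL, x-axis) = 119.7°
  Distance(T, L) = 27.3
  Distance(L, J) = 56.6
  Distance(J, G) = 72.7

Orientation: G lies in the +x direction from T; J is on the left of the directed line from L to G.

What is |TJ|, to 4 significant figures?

70.16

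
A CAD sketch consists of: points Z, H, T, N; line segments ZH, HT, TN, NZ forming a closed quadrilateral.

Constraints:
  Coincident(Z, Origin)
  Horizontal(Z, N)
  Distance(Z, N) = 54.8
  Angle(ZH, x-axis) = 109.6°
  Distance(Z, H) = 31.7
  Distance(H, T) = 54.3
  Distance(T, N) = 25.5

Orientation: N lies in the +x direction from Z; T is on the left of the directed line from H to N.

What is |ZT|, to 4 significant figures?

48.80

Checks: |HT| = 54.30 ✓; |TN| = 25.50 ✓.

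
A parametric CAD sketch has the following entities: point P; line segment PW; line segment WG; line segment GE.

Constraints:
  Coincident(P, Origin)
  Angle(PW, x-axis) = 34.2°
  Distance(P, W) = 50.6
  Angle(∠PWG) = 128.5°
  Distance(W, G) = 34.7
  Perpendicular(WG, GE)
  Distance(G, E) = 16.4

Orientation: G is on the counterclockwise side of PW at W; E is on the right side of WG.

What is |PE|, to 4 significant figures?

86.71

∠PWG = 128.5°, so WG runs at 34.2° + (180° − 128.5°) = 85.70° from the x-axis; with |WG| = 34.7, G = W + 34.7·(cos 85.70°, sin 85.70°) = (44.45, 63.04). WG ⟂ GE; with |GE| = 16.4 on the right of WG, E = G + 16.4·(0.9972, -0.07498) = (60.81, 61.81). Then |PE| = |E − P| = 86.71.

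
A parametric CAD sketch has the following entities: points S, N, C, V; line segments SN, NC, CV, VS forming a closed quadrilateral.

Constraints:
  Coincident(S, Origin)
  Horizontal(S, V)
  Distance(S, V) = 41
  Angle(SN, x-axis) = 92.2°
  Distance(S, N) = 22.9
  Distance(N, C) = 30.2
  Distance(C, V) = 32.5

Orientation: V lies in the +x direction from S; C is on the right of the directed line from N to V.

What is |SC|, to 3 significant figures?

10.6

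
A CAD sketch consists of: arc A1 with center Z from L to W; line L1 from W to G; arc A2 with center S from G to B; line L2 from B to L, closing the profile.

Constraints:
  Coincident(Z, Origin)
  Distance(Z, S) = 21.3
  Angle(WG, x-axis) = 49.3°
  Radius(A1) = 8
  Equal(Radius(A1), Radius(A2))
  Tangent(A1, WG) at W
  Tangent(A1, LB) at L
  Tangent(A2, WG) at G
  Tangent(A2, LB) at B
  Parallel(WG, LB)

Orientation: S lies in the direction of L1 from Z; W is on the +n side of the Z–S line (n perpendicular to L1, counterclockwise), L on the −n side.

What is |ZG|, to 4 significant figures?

22.75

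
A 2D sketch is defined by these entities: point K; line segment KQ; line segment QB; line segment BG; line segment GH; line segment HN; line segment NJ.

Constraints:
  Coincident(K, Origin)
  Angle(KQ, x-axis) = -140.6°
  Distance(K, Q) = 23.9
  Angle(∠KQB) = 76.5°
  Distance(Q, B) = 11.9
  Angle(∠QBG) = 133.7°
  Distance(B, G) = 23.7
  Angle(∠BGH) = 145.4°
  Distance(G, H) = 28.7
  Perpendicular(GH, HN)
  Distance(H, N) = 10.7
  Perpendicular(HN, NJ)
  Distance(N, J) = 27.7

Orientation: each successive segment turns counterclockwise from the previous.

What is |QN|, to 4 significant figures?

52.15

∠BGH = 145.4° gives GH at 43.80° from the x-axis; with |GH| = 28.7, H = (35.13, 1.305). GH is perpendicular to HN, so HN runs at 133.8°; with |HN| = 10.7, N = (27.73, 9.028). Then |QN| = |N − Q| = 52.15.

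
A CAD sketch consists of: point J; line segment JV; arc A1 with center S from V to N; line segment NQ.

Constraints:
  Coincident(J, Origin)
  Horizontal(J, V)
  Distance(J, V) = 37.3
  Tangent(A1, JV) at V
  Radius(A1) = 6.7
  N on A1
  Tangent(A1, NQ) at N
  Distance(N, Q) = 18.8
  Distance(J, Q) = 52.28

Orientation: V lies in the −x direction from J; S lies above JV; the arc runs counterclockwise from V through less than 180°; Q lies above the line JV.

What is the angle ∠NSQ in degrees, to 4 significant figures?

70.38°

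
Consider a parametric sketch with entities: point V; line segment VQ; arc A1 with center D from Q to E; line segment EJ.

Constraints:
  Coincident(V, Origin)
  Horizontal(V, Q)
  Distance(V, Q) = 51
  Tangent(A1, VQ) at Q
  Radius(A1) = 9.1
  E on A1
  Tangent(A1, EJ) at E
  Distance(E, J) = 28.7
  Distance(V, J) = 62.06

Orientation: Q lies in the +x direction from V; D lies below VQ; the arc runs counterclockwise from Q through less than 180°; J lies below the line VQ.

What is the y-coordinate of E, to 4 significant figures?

-11.04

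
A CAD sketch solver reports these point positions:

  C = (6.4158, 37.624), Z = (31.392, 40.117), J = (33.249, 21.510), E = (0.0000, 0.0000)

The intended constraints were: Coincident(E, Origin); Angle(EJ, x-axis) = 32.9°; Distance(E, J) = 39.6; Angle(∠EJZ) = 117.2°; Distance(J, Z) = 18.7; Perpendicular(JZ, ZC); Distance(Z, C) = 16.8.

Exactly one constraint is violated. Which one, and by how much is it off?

Distance(Z, C) = 16.8 — off by 8.30.

E = (0.00, 0.00) ✓; EJ at 32.90° ✓; |EJ| = 39.60 ✓; ∠EJZ = 117.2° ✓; |JZ| = 18.70 ✓; ∠(JZ, ZC) = 90.00° ✓; |ZC| = 25.10 ✗.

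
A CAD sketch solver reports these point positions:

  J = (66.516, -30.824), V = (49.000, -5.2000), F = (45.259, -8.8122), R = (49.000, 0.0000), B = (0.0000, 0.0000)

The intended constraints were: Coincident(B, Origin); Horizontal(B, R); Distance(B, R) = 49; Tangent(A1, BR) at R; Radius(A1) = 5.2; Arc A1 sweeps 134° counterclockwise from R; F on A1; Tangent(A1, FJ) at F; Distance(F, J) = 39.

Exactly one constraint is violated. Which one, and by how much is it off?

Distance(F, J) = 39 — off by 8.40.

B = (0.00, 0.00) ✓; B.y = 0.00, R.y = 0.00 ✓; |BR| = 49.00 ✓; ∠(VR, RB) = 90.00° ✓; |VR| = 5.200 ✓; bearing(V→F) − bearing(V→R) = 134.0° ✓; |VF| = 5.200 ✓; ∠(VF, FJ) = 90.00° ✓; |FJ| = 30.60 ✗.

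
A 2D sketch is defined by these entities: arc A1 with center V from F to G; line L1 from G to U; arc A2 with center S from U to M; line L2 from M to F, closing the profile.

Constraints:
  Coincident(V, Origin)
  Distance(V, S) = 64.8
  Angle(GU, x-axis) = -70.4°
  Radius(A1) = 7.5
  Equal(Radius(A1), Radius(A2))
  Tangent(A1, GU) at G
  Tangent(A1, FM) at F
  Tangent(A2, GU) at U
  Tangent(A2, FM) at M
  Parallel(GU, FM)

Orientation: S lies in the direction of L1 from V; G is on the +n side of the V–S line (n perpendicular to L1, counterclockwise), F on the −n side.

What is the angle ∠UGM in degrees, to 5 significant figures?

13.033°

Tangency of A1 to both parallel lines with radius 7.5 puts G and F at V ± 7.5·n: G = (7.0654, 2.5159), F = (-7.0654, -2.5159). Equal radii place U and M the same way about S: U = S + 7.5·n = (28.803, -58.529), M = S − 7.5·n = (14.672, -63.561). Then cos ∠UGM = GU·GM / (|GU||GM|), giving 13.033°.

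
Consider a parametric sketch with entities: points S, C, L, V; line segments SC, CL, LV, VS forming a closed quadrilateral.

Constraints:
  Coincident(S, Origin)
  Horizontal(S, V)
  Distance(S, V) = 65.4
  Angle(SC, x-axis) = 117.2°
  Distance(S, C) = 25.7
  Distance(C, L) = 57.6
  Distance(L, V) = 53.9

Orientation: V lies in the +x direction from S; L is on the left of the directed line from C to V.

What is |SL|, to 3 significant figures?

62.4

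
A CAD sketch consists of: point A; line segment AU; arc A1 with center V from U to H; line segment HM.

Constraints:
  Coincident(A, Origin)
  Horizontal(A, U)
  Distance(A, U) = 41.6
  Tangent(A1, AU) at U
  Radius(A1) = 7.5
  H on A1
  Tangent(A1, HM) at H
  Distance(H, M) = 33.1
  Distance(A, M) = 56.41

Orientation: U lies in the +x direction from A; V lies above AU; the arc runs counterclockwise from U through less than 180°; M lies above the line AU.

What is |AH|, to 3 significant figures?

49.7

Checks: A.y = 0.00, U.y = 0.00 ✓; |VH| = 7.500 ✓; ∠(VH, HM) = 90.00° ✓; |HM| = 33.10 ✓; |AM| = 56.41 ✓.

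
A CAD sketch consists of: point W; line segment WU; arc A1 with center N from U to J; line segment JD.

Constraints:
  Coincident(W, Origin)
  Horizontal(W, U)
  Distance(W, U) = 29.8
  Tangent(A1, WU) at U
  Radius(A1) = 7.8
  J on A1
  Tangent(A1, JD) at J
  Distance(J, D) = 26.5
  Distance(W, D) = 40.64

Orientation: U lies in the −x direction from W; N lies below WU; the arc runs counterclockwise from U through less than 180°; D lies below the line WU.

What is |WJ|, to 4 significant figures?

38.28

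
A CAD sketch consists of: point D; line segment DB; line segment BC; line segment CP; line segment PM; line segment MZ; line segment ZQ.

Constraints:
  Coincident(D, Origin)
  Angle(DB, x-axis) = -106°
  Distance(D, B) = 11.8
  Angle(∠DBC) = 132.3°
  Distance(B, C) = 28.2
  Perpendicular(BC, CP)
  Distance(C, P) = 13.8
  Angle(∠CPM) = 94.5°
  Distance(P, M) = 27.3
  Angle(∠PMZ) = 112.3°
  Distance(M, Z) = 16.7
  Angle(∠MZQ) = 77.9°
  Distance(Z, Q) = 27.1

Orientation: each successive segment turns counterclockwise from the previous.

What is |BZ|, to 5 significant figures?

6.6269

∠CPM = 94.5° gives PM at 117.20° from the x-axis; with |PM| = 27.3, M = (10.828, -3.8032). ∠PMZ = 112.3° gives MZ at -175.10° from the x-axis; with |MZ| = 16.7, Z = (-5.8108, -5.2296). Then |BZ| = |Z − B| = 6.6269.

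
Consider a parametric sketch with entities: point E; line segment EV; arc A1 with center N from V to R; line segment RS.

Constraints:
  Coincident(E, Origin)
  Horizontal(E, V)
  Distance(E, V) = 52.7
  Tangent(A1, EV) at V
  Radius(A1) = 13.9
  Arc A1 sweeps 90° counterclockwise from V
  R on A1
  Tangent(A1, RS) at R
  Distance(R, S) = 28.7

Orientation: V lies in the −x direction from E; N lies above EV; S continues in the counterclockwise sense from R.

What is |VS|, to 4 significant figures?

44.81

E is at the origin; EV is horizontal with |EV| = 52.7 and V on the −x side, so V = (-52.70, 0.000). The tangent condition forces NV to be normal to EV, so N = V + (0, 13.9) = (-52.70, 13.90). On A1, V sits at bearing -90° from N; a 90° counterclockwise sweep puts R at bearing 0°, so R = N + 13.9·(cos 0°, sin 0°) = (-38.80, 13.90). A1 meets RS tangentially, so NR is at right angles to RS, so RS runs along (−sin 0°, cos 0°); with |RS| = 28.7, S = (-38.80, 42.60). Then |VS| = |S − V| = 44.81.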